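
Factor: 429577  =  29^1  *  14813^1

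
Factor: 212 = 2^2*53^1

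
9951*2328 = 23165928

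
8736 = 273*32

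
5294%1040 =94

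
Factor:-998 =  - 2^1*499^1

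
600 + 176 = 776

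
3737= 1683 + 2054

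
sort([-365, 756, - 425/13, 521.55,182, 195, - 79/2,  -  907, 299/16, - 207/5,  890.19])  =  [-907,-365,-207/5, - 79/2,-425/13, 299/16, 182, 195, 521.55, 756,890.19 ] 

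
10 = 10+0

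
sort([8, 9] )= [ 8, 9 ]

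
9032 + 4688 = 13720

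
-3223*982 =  - 3164986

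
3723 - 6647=-2924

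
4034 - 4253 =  - 219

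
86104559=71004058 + 15100501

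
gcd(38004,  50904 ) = 12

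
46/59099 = 46/59099= 0.00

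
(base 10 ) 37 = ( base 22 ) 1f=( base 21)1G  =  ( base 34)13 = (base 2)100101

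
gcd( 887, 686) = 1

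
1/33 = 1/33 = 0.03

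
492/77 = 6 + 30/77 = 6.39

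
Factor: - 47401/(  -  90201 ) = 3^( - 1)*281^(  -  1 ) * 443^1 = 443/843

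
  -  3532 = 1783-5315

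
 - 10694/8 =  - 1337 + 1/4 = - 1336.75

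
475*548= 260300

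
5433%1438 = 1119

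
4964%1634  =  62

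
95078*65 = 6180070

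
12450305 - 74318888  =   - 61868583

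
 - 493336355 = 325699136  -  819035491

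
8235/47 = 175 + 10/47 = 175.21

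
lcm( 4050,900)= 8100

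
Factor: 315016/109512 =233/81= 3^( - 4)*233^1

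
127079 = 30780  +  96299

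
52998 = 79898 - 26900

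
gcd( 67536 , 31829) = 7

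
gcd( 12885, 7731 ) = 2577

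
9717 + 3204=12921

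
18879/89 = 212+11/89= 212.12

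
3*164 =492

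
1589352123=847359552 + 741992571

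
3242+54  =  3296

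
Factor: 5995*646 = 2^1*5^1*11^1*17^1*19^1* 109^1= 3872770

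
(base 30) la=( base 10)640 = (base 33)JD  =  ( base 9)781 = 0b1010000000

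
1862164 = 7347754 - 5485590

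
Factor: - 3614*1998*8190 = - 59138122680= - 2^3*3^5*5^1*7^1* 13^2*37^1*139^1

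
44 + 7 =51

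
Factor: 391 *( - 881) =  - 17^1* 23^1*881^1 = -344471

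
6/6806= 3/3403 = 0.00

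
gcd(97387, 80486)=1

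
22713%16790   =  5923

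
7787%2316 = 839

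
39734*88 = 3496592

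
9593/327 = 29 + 110/327 = 29.34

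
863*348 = 300324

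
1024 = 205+819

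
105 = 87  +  18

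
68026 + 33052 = 101078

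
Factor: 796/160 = 199/40 = 2^(-3)*5^(- 1 )*199^1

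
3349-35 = 3314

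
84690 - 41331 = 43359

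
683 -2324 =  - 1641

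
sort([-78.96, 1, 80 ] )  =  [ - 78.96, 1,  80]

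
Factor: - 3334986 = -2^1*3^3 * 151^1*409^1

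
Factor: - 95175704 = -2^3 * 13^1 * 31^1*53^1*557^1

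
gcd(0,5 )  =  5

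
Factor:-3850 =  - 2^1 * 5^2*7^1 * 11^1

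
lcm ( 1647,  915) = 8235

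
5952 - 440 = 5512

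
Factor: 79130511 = 3^2*23^1*251^1*1523^1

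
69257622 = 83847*826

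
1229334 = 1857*662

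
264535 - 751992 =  - 487457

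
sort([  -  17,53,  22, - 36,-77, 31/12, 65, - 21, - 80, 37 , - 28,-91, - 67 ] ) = [ - 91, - 80, - 77,  -  67, - 36 , - 28, - 21, - 17, 31/12, 22 , 37, 53,65 ]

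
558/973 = 558/973 =0.57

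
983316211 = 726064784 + 257251427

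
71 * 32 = 2272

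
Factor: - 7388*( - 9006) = 2^3*3^1*19^1*79^1*1847^1 = 66536328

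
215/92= 215/92 = 2.34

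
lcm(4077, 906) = 8154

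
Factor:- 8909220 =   -  2^2*3^1*5^1 * 83^1* 1789^1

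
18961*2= 37922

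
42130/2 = 21065 = 21065.00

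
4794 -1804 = 2990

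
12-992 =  - 980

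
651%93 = 0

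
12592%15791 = 12592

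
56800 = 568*100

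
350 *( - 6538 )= - 2288300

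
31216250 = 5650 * 5525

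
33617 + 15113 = 48730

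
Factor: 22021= 19^2*61^1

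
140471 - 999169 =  - 858698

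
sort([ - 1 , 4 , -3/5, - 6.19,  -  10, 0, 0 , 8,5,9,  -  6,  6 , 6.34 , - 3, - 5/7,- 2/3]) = [  -  10,-6.19,-6 ,  -  3,  -  1 ,  -  5/7,  -  2/3, - 3/5,0, 0,4 , 5 , 6,6.34, 8, 9 ] 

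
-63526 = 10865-74391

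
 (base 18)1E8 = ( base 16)248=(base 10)584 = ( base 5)4314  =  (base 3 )210122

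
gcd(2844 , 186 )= 6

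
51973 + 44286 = 96259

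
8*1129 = 9032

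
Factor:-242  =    -  2^1*11^2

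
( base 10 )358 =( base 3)111021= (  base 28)CM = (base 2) 101100110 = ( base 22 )g6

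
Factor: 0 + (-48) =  - 48 = -2^4*3^1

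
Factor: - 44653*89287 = -3986932411  =  - 7^1*11^1*6379^1*8117^1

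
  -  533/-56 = 9 + 29/56 = 9.52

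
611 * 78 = 47658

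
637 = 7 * 91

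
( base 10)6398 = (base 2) 1100011111110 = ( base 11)4897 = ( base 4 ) 1203332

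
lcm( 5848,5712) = 245616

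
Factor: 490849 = 490849^1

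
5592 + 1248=6840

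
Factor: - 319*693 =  - 3^2*7^1 * 11^2*29^1 = - 221067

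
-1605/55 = -321/11  =  - 29.18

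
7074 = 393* 18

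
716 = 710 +6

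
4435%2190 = 55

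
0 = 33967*0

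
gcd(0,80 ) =80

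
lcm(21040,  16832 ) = 84160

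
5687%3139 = 2548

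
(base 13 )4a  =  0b111110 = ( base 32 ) 1U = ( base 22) 2I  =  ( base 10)62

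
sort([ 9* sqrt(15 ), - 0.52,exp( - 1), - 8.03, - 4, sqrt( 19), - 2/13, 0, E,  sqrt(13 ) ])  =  [ - 8.03, - 4, - 0.52, - 2/13,0,exp( - 1), E, sqrt(13),sqrt(19)  ,  9*sqrt( 15 )] 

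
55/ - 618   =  -1 + 563/618 = - 0.09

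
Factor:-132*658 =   -  2^3*3^1*7^1*11^1*47^1 = - 86856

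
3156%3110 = 46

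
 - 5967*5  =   - 29835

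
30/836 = 15/418 = 0.04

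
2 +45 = 47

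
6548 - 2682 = 3866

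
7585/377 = 7585/377 =20.12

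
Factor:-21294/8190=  - 13/5 = - 5^( - 1) * 13^1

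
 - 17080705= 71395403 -88476108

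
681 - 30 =651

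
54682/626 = 27341/313 =87.35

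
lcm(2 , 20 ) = 20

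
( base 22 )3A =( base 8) 114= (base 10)76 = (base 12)64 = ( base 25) 31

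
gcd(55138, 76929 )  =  1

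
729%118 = 21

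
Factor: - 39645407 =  - 29^1*937^1*1459^1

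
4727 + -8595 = -3868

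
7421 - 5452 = 1969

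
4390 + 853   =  5243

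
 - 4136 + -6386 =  - 10522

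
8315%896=251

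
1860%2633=1860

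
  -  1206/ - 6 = 201 + 0/1 = 201.00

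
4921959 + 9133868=14055827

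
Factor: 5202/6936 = 2^( - 2)*3^1 = 3/4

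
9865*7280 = 71817200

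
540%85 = 30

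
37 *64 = 2368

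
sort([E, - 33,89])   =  [-33,E, 89]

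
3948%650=48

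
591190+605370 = 1196560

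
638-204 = 434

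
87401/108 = 809 + 29/108 = 809.27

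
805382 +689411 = 1494793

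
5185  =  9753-4568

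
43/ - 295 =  -43/295 = - 0.15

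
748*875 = 654500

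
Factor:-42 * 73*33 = -101178 = -2^1*3^2*7^1*11^1 * 73^1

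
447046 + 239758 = 686804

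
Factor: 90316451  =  191^1*509^1*929^1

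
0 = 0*1316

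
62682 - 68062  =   - 5380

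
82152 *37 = 3039624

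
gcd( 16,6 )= 2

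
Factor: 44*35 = 1540 = 2^2*5^1*7^1*11^1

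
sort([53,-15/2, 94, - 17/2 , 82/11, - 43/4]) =[ -43/4,-17/2, - 15/2 , 82/11, 53,94 ]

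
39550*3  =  118650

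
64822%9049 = 1479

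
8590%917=337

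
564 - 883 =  - 319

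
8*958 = 7664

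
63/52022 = 63/52022 = 0.00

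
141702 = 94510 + 47192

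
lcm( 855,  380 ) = 3420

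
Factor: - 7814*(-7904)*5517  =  340740159552 =2^6*3^2*13^1*19^1*613^1*3907^1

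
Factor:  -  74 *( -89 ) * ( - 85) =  - 2^1 * 5^1*17^1 *37^1*89^1 = -559810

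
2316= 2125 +191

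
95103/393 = 241 + 130/131 = 241.99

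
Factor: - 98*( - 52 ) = 2^3*7^2*13^1 = 5096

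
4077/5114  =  4077/5114 = 0.80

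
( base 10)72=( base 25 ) 2M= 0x48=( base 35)22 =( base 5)242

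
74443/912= 81+571/912 = 81.63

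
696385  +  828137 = 1524522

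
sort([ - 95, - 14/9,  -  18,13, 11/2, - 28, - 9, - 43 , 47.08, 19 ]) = [ - 95, - 43, - 28, - 18, - 9, - 14/9 , 11/2,13, 19, 47.08 ] 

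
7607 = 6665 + 942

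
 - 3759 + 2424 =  -1335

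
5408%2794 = 2614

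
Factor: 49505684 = 2^2*139^1*269^1*331^1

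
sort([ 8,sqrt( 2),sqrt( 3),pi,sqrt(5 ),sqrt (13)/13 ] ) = [sqrt(13 )/13,  sqrt( 2),sqrt( 3),sqrt(5), pi,8]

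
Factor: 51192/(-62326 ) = -25596/31163 = - 2^2* 3^4 * 11^( - 1)*79^1*2833^( - 1 )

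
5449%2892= 2557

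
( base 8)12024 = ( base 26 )7FI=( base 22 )ADE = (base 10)5140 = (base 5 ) 131030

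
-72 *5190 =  - 373680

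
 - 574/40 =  - 15 + 13/20 = -  14.35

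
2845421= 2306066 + 539355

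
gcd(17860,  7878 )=2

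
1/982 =1/982 = 0.00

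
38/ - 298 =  - 1 + 130/149 = - 0.13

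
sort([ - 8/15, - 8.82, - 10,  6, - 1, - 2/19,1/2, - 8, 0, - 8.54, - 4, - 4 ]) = [ - 10, - 8.82,-8.54, - 8,-4, - 4, - 1,  -  8/15 , -2/19,0 , 1/2,  6 ]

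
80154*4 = 320616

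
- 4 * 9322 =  - 37288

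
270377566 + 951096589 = 1221474155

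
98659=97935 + 724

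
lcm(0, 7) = 0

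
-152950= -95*1610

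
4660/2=2330  =  2330.00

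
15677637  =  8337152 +7340485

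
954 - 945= 9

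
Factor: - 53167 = -79^1*673^1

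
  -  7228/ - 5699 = 52/41= 1.27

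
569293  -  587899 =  - 18606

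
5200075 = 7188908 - 1988833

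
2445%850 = 745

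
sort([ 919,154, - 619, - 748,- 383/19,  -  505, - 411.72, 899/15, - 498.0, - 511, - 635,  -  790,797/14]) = [ - 790, - 748, - 635, - 619, - 511, - 505, - 498.0, - 411.72, - 383/19,797/14, 899/15, 154,919]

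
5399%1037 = 214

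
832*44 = 36608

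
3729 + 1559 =5288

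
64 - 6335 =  - 6271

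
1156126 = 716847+439279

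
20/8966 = 10/4483 = 0.00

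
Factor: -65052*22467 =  - 2^2*3^3*13^1*139^1*7489^1 = - 1461523284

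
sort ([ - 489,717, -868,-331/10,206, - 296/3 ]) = [-868,  -  489,  -  296/3,  -  331/10, 206,717 ]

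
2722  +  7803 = 10525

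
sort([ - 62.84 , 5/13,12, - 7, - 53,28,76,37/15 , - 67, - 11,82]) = [ - 67, - 62.84, - 53, - 11, - 7,5/13, 37/15,12,28,76,82] 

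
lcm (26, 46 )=598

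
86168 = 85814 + 354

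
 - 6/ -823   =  6/823 = 0.01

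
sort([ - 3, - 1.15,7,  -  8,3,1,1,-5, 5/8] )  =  [ - 8, - 5,-3, - 1.15, 5/8,1, 1,3,7]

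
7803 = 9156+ - 1353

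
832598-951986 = -119388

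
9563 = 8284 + 1279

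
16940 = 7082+9858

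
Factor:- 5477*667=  - 3653159= - 23^1*29^1 * 5477^1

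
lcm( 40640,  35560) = 284480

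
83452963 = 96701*863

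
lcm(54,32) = 864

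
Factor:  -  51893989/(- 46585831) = 7^2*17^ ( - 1) * 1059061^1*2740343^( - 1 ) 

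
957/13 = 957/13 = 73.62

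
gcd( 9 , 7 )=1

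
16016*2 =32032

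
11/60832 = 11/60832 = 0.00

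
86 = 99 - 13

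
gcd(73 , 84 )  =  1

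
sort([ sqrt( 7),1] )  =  [ 1, sqrt(7)] 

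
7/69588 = 7/69588 = 0.00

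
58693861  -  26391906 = 32301955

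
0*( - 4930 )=0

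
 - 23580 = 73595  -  97175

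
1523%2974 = 1523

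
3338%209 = 203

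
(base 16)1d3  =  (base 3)122022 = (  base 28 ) GJ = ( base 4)13103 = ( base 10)467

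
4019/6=4019/6 = 669.83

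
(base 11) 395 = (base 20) 137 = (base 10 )467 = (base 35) DC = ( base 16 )1D3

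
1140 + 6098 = 7238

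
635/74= 8 + 43/74 = 8.58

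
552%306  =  246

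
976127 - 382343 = 593784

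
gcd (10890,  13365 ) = 495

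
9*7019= 63171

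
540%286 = 254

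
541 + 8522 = 9063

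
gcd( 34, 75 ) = 1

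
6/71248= 3/35624 = 0.00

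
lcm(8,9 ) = 72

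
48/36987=16/12329=0.00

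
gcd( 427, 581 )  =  7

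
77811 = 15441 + 62370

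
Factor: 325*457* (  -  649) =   -  5^2*11^1*13^1*59^1*457^1 = -96392725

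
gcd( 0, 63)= 63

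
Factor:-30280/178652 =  - 2^1*5^1*59^(-1 ) = -10/59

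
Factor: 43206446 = 2^1*569^1 * 37967^1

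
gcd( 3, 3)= 3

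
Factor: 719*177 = 127263   =  3^1 *59^1*  719^1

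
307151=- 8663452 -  - 8970603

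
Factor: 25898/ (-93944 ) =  - 12949/46972 = -2^(- 2 ) * 23^1*563^1 * 11743^ ( - 1 ) 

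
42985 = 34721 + 8264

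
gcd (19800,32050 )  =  50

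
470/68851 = 470/68851= 0.01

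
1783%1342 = 441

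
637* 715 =455455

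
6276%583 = 446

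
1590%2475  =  1590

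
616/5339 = 616/5339 = 0.12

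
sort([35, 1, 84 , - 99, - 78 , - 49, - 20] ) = [ - 99, - 78, - 49, - 20, 1, 35, 84 ] 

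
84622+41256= 125878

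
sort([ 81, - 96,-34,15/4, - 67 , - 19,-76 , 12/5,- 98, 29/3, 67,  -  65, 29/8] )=[-98,-96,  -  76,-67,-65, - 34,  -  19,12/5  ,  29/8, 15/4, 29/3,67, 81 ] 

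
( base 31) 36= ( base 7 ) 201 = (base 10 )99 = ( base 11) 90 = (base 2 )1100011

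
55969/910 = 61  +  459/910 = 61.50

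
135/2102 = 135/2102 = 0.06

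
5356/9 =5356/9  =  595.11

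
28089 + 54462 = 82551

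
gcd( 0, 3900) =3900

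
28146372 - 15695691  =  12450681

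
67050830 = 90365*742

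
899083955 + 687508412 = 1586592367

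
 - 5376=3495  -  8871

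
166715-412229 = - 245514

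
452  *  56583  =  25575516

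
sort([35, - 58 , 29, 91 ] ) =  [ - 58,29, 35,  91]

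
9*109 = 981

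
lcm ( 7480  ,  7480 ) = 7480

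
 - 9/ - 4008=3/1336  =  0.00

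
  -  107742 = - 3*35914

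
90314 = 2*45157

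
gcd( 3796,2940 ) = 4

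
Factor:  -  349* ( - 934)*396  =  129082536 = 2^3*3^2 * 11^1*349^1*467^1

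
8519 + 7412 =15931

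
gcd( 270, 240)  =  30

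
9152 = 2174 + 6978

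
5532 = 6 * 922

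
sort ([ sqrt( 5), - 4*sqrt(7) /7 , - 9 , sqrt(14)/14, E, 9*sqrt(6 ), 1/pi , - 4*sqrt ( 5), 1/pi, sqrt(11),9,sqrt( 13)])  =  [ - 9,  -  4*sqrt( 5), - 4*sqrt(7)/7, sqrt( 14) /14, 1/pi,  1/pi,sqrt(5),E, sqrt( 11), sqrt(13), 9,9*sqrt(6)]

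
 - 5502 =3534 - 9036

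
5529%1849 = 1831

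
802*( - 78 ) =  - 62556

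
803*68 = 54604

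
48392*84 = 4064928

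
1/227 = 1/227 =0.00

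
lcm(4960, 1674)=133920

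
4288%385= 53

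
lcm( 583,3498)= 3498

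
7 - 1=6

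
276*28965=7994340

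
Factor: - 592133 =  - 592133^1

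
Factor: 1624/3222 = 812/1611 = 2^2*3^( - 2)*7^1 * 29^1*179^( - 1)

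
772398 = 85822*9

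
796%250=46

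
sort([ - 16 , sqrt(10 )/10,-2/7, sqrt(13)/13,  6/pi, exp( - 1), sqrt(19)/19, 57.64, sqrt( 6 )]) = [ -16 , - 2/7,sqrt( 19 ) /19,sqrt( 13)/13, sqrt ( 10 ) /10, exp( - 1 ),6/pi, sqrt(6), 57.64]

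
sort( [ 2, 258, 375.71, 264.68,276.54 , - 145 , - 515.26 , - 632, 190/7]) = [ - 632, - 515.26, - 145, 2, 190/7, 258, 264.68 , 276.54, 375.71] 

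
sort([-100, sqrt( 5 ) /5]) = [ - 100,  sqrt(5)/5 ]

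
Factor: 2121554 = 2^1 * 1060777^1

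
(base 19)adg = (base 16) F21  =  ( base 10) 3873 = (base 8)7441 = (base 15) 1233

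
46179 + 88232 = 134411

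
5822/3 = 5822/3 = 1940.67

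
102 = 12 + 90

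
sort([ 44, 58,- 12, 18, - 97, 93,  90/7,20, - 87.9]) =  [-97, - 87.9, - 12,90/7, 18,  20, 44,58, 93 ] 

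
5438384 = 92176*59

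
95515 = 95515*1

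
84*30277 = 2543268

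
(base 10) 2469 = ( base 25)3nj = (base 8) 4645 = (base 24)46L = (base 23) 4f8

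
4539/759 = 1513/253 = 5.98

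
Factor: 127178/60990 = 63589/30495 =3^(-1 )* 5^( - 1 )*19^( - 1) * 107^ (-1) * 63589^1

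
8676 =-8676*( - 1 )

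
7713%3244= 1225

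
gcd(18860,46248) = 164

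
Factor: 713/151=23^1*31^1 * 151^(-1 )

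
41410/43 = 41410/43 = 963.02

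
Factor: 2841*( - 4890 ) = - 2^1*3^2* 5^1 * 163^1*947^1 = - 13892490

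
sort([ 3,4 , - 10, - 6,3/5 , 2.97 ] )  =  [ - 10, - 6, 3/5,2.97 , 3, 4 ] 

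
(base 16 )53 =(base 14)5d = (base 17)4F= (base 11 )76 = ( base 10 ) 83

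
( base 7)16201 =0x11CE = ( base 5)121213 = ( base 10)4558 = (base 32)4EE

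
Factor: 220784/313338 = 110392/156669 = 2^3*3^(-1)* 13799^1*52223^( - 1)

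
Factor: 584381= 7^1*31^1*2693^1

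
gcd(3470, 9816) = 2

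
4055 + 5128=9183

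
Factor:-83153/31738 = - 11879/4534 = - 2^( - 1)*7^1*1697^1*2267^(- 1) 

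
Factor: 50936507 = 373^1*136559^1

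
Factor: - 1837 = - 11^1 * 167^1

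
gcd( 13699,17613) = 1957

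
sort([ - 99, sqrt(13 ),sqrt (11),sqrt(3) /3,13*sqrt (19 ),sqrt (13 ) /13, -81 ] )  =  [ - 99, - 81, sqrt(13)/13,sqrt (3) /3, sqrt(11),sqrt(13), 13*sqrt( 19 )]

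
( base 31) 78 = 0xe1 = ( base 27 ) 89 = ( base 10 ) 225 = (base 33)6R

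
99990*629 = 62893710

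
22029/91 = 242  +  1/13 = 242.08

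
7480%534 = 4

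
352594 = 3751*94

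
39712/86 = 461 + 33/43 = 461.77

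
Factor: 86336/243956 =2^4*19^1*859^( - 1) =304/859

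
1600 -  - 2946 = 4546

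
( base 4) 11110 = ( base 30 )ba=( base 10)340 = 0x154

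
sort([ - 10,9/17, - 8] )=[ - 10 ,-8,9/17]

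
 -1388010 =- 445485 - 942525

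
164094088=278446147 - 114352059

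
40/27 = 1  +  13/27 = 1.48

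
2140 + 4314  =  6454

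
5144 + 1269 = 6413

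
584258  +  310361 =894619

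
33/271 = 33/271 = 0.12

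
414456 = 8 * 51807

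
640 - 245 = 395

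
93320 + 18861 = 112181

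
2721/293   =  9 +84/293 = 9.29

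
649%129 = 4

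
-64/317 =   -  64/317  =  - 0.20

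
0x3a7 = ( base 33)SB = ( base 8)1647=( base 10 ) 935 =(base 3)1021122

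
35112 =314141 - 279029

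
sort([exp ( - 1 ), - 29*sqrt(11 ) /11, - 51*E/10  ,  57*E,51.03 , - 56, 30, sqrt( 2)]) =[ - 56,-51*E/10, - 29  *sqrt(11)/11, exp( - 1 ), sqrt( 2 ),  30, 51.03, 57*E]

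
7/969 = 7/969 = 0.01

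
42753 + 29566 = 72319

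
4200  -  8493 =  - 4293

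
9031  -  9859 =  - 828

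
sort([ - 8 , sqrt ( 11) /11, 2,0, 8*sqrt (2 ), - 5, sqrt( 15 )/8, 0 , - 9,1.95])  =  [-9, - 8,  -  5,0, 0 , sqrt ( 11 ) /11, sqrt (15) /8,1.95,2 , 8*sqrt(2 ) ]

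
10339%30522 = 10339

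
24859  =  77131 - 52272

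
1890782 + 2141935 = 4032717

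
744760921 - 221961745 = 522799176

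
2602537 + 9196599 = 11799136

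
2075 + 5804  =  7879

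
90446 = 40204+50242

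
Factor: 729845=5^1*145969^1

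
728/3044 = 182/761 = 0.24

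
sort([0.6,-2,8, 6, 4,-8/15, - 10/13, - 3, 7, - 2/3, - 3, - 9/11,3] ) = [ - 3, - 3 ,-2, - 9/11, - 10/13, - 2/3, - 8/15 , 0.6,3,4,6,7,8]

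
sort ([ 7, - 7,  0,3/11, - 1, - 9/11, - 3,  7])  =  [ - 7,-3, - 1 , - 9/11,0,3/11,7, 7]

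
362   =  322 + 40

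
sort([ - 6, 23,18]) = [  -  6,  18,23 ]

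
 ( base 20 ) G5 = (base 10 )325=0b101000101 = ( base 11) 276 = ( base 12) 231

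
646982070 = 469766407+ 177215663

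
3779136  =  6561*576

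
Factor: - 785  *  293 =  - 230005 = - 5^1*157^1*293^1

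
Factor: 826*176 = 2^5 *7^1*11^1*59^1 = 145376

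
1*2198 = 2198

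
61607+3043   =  64650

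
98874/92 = 49437/46  =  1074.72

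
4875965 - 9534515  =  -4658550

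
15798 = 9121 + 6677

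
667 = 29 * 23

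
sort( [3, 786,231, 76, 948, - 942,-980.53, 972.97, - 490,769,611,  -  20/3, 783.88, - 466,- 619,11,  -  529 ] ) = [ - 980.53, - 942, - 619, - 529,-490, - 466 , - 20/3,3,11,76,231, 611,769, 783.88,786, 948,  972.97 ] 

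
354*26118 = 9245772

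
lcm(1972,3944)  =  3944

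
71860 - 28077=43783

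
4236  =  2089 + 2147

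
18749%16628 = 2121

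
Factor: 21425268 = 2^2*3^1*1785439^1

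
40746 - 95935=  - 55189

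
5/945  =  1/189=   0.01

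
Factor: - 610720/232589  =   - 2^5* 5^1*7^( -1 ) * 11^1*149^( - 1)*223^( - 1 ) * 347^1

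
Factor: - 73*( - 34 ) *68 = 168776 = 2^3*17^2*73^1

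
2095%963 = 169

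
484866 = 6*80811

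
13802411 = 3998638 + 9803773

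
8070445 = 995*8111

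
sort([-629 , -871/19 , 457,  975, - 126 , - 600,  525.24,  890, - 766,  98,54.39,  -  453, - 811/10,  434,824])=[ - 766,-629, - 600, - 453, - 126, -811/10,-871/19, 54.39,  98, 434,457, 525.24,  824,  890,  975]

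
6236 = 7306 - 1070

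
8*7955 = 63640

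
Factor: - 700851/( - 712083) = 233617^1* 237361^( - 1 )=233617/237361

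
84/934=42/467 =0.09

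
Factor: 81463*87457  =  7124509591 =19^1*4603^1 * 81463^1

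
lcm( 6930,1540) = 13860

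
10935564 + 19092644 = 30028208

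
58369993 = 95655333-37285340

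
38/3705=2/195 = 0.01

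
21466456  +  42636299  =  64102755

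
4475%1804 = 867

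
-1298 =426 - 1724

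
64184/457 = 140 + 204/457 = 140.45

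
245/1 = 245 = 245.00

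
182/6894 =91/3447 = 0.03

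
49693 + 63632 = 113325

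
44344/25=1773 + 19/25 = 1773.76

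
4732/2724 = 1183/681 = 1.74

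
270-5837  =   - 5567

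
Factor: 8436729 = 3^1 * 7^1 * 43^1 * 9343^1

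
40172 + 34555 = 74727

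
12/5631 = 4/1877 = 0.00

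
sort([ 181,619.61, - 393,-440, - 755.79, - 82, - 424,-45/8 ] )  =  [ - 755.79, - 440,-424, - 393, - 82, - 45/8,181,  619.61] 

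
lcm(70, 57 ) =3990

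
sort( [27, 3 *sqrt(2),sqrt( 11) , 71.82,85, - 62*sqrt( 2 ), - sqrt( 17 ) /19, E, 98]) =[ - 62*sqrt( 2), - sqrt(17 )/19,E , sqrt( 11 ) , 3 *sqrt( 2),27,71.82, 85,98]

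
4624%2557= 2067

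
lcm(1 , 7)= 7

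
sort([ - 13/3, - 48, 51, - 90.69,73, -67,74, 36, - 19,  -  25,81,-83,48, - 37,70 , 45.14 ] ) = [ - 90.69, - 83, - 67, - 48,-37,-25, - 19, - 13/3 , 36,45.14, 48,51,70,73,74,81] 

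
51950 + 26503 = 78453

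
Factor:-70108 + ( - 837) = -70945 = - 5^1*7^1*2027^1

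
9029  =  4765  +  4264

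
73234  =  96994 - 23760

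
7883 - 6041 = 1842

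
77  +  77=154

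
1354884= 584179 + 770705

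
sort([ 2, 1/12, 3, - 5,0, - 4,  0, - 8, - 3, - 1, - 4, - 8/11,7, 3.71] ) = [ - 8, - 5,- 4 ,-4, - 3, - 1, - 8/11,0, 0,1/12 , 2 , 3,3.71 , 7 ]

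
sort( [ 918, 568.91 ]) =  [568.91,  918]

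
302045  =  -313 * ( - 965)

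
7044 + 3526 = 10570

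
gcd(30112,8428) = 4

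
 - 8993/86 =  - 8993/86 = - 104.57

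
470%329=141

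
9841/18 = 9841/18 = 546.72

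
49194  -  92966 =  - 43772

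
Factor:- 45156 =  - 2^2*3^1*53^1*71^1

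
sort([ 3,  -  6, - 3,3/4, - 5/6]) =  [ - 6,-3,-5/6, 3/4, 3 ] 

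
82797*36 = 2980692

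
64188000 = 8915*7200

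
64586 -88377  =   - 23791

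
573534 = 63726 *9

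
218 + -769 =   -  551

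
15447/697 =15447/697 = 22.16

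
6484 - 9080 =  - 2596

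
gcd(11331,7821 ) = 9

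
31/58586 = 31/58586 = 0.00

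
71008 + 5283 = 76291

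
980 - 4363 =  - 3383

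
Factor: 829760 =2^6*5^1*2593^1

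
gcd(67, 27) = 1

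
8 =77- 69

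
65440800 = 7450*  8784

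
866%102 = 50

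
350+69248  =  69598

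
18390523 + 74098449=92488972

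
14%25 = 14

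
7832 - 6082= 1750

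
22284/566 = 11142/283 = 39.37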